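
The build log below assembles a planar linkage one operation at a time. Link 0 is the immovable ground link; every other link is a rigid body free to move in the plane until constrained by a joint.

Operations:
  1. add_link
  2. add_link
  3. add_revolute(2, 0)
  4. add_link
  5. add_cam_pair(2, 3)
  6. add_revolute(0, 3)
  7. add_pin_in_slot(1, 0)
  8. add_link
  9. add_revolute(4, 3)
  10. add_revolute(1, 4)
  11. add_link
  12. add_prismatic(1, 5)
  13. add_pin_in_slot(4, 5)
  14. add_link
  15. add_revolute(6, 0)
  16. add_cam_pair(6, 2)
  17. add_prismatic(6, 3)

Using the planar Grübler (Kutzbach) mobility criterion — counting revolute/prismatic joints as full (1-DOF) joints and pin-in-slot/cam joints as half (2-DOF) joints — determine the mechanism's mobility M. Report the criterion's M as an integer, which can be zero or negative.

link 0 = ground. State L|J1|J2 = 1|0|0
+link1  2|0|0
+link2  3|0|0
R(2,0) f=1→J1  3|1|0
+link3  4|1|0
C(2,3) f=2→J2  4|1|1
R(0,3) f=1→J1  4|2|1
PS(1,0) f=2→J2  4|2|2
+link4  5|2|2
R(4,3) f=1→J1  5|3|2
R(1,4) f=1→J1  5|4|2
+link5  6|4|2
P(1,5) f=1→J1  6|5|2
PS(4,5) f=2→J2  6|5|3
+link6  7|5|3
R(6,0) f=1→J1  7|6|3
C(6,2) f=2→J2  7|6|4
P(6,3) f=1→J1  7|7|4
M = 3(7−1)−2·7−4 = 18−14−4 = 0

M = 0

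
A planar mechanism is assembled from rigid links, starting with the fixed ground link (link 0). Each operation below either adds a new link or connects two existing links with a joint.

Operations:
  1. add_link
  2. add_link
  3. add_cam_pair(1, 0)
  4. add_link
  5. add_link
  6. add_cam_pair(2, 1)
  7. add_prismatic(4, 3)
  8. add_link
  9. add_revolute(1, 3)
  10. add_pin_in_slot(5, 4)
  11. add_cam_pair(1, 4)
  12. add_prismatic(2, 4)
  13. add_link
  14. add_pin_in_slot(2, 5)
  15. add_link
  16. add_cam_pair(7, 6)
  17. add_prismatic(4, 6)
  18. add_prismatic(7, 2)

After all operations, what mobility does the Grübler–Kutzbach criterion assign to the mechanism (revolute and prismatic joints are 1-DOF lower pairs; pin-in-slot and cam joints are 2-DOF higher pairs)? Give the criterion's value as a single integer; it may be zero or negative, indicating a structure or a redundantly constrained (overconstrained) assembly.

M = 5

L=1 J1=0 J2=0
add link → L=2 J1=0 J2=0
add link → L=3 J1=0 J2=0
C@1,0 dof=2 J2 → L=3 J1=0 J2=1
add link → L=4 J1=0 J2=1
add link → L=5 J1=0 J2=1
C@2,1 dof=2 J2 → L=5 J1=0 J2=2
P@4,3 dof=1 J1 → L=5 J1=1 J2=2
add link → L=6 J1=1 J2=2
R@1,3 dof=1 J1 → L=6 J1=2 J2=2
PS@5,4 dof=2 J2 → L=6 J1=2 J2=3
C@1,4 dof=2 J2 → L=6 J1=2 J2=4
P@2,4 dof=1 J1 → L=6 J1=3 J2=4
add link → L=7 J1=3 J2=4
PS@2,5 dof=2 J2 → L=7 J1=3 J2=5
add link → L=8 J1=3 J2=5
C@7,6 dof=2 J2 → L=8 J1=3 J2=6
P@4,6 dof=1 J1 → L=8 J1=4 J2=6
P@7,2 dof=1 J1 → L=8 J1=5 J2=6
M=3(L−1)−2J1−J2=3·7−2·5−6=5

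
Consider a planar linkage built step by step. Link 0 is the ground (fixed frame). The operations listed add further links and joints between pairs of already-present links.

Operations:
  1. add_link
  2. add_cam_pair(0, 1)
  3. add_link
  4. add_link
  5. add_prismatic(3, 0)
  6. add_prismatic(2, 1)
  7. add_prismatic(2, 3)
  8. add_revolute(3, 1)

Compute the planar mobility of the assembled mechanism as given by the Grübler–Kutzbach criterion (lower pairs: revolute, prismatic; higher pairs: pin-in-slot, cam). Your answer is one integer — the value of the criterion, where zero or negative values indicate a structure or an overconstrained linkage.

[1;0;0] (link 0 is ground)
L+ [2;0;0]
C(0,1)∈J2 [2;0;1]
L+ [3;0;1]
L+ [4;0;1]
P(3,0)∈J1 [4;1;1]
P(2,1)∈J1 [4;2;1]
P(2,3)∈J1 [4;3;1]
R(3,1)∈J1 [4;4;1]
mobility = 9 − 8 − 1 = 0

M = 0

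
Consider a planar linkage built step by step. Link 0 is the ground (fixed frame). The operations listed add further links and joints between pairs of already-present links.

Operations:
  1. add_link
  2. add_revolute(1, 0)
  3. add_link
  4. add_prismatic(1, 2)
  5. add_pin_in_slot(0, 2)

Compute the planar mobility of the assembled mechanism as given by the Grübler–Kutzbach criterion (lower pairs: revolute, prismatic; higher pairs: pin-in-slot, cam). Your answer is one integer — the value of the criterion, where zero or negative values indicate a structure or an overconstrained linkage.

M = 1

link 0 = ground. State L|J1|J2 = 1|0|0
+link1  2|0|0
R(1,0) f=1→J1  2|1|0
+link2  3|1|0
P(1,2) f=1→J1  3|2|0
PS(0,2) f=2→J2  3|2|1
M = 3(3−1)−2·2−1 = 6−4−1 = 1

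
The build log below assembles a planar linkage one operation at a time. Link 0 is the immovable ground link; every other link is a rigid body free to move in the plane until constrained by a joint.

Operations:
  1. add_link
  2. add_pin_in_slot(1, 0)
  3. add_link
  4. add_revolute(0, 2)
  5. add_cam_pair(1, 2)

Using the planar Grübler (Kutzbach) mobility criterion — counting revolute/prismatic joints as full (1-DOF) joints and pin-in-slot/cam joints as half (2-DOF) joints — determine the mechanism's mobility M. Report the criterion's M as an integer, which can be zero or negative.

ground; <1,0,0>
#1 <2,0,0>
PS:1↔0 J2 <2,0,1>
#2 <3,0,1>
R:0↔2 J1 <3,1,1>
C:1↔2 J2 <3,1,2>
3×2 − 2×1 − 1×2 = 2

M = 2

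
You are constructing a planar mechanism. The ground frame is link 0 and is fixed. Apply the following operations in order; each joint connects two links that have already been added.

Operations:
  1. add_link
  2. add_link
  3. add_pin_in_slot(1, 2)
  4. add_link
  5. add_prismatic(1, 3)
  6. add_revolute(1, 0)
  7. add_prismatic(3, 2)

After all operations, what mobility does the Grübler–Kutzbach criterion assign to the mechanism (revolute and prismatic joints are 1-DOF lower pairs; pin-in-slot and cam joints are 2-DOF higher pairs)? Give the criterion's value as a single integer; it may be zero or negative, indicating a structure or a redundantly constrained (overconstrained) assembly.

M = 2

L=1 J1=0 J2=0
add link → L=2 J1=0 J2=0
add link → L=3 J1=0 J2=0
PS@1,2 dof=2 J2 → L=3 J1=0 J2=1
add link → L=4 J1=0 J2=1
P@1,3 dof=1 J1 → L=4 J1=1 J2=1
R@1,0 dof=1 J1 → L=4 J1=2 J2=1
P@3,2 dof=1 J1 → L=4 J1=3 J2=1
M=3(L−1)−2J1−J2=3·3−2·3−1=2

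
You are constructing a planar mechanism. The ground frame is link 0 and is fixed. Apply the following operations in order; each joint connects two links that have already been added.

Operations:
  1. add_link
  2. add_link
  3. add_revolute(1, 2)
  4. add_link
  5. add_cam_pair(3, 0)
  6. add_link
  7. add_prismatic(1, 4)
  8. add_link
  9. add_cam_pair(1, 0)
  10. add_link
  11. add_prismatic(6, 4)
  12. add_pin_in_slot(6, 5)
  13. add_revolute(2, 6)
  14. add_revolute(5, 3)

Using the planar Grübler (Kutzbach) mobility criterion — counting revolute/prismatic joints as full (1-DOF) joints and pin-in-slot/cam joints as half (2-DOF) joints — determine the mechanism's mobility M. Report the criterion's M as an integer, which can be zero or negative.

ground; <1,0,0>
#1 <2,0,0>
#2 <3,0,0>
R:1↔2 J1 <3,1,0>
#3 <4,1,0>
C:3↔0 J2 <4,1,1>
#4 <5,1,1>
P:1↔4 J1 <5,2,1>
#5 <6,2,1>
C:1↔0 J2 <6,2,2>
#6 <7,2,2>
P:6↔4 J1 <7,3,2>
PS:6↔5 J2 <7,3,3>
R:2↔6 J1 <7,4,3>
R:5↔3 J1 <7,5,3>
3×6 − 2×5 − 1×3 = 5

M = 5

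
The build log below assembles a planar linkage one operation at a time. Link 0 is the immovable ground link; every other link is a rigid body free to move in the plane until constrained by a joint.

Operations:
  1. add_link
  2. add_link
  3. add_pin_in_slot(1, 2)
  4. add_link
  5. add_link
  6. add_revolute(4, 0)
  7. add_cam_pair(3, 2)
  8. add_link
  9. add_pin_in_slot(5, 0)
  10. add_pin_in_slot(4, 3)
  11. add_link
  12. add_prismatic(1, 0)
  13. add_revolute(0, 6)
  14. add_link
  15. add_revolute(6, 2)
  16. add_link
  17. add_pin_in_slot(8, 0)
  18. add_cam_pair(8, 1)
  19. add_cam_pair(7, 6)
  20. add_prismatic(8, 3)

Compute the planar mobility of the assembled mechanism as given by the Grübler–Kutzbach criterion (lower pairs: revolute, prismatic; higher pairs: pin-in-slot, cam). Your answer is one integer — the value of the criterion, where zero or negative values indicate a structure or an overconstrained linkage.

ground; <1,0,0>
#1 <2,0,0>
#2 <3,0,0>
PS:1↔2 J2 <3,0,1>
#3 <4,0,1>
#4 <5,0,1>
R:4↔0 J1 <5,1,1>
C:3↔2 J2 <5,1,2>
#5 <6,1,2>
PS:5↔0 J2 <6,1,3>
PS:4↔3 J2 <6,1,4>
#6 <7,1,4>
P:1↔0 J1 <7,2,4>
R:0↔6 J1 <7,3,4>
#7 <8,3,4>
R:6↔2 J1 <8,4,4>
#8 <9,4,4>
PS:8↔0 J2 <9,4,5>
C:8↔1 J2 <9,4,6>
C:7↔6 J2 <9,4,7>
P:8↔3 J1 <9,5,7>
3×8 − 2×5 − 1×7 = 7

M = 7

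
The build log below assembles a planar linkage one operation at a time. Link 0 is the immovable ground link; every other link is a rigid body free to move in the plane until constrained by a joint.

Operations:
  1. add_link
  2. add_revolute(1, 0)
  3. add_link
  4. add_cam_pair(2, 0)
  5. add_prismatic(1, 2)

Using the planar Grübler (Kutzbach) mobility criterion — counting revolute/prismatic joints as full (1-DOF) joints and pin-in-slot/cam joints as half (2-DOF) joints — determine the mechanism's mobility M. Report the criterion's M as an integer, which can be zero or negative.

M = 1

L=1 J1=0 J2=0
add link → L=2 J1=0 J2=0
R@1,0 dof=1 J1 → L=2 J1=1 J2=0
add link → L=3 J1=1 J2=0
C@2,0 dof=2 J2 → L=3 J1=1 J2=1
P@1,2 dof=1 J1 → L=3 J1=2 J2=1
M=3(L−1)−2J1−J2=3·2−2·2−1=1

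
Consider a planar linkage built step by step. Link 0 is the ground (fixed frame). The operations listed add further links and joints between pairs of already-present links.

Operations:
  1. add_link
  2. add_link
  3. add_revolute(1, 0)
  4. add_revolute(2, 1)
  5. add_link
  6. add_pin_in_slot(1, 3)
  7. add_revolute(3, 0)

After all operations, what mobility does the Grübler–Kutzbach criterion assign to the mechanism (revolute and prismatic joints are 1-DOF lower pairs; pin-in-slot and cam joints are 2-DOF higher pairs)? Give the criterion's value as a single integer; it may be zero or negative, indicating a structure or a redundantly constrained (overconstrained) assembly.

M = 2

link 0 = ground. State L|J1|J2 = 1|0|0
+link1  2|0|0
+link2  3|0|0
R(1,0) f=1→J1  3|1|0
R(2,1) f=1→J1  3|2|0
+link3  4|2|0
PS(1,3) f=2→J2  4|2|1
R(3,0) f=1→J1  4|3|1
M = 3(4−1)−2·3−1 = 9−6−1 = 2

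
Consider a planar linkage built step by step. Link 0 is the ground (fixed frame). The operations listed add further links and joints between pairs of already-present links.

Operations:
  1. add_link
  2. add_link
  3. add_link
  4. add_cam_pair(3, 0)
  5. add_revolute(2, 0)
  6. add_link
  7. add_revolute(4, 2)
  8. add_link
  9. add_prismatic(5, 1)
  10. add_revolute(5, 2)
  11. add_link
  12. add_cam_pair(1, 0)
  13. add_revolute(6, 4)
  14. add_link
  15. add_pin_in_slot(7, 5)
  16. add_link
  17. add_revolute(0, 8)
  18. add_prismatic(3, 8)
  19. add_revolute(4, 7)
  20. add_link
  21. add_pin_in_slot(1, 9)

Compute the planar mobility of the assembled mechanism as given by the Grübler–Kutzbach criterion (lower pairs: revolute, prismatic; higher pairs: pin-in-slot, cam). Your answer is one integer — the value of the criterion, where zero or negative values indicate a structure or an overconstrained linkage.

(L,J1,J2)=(1,0,0); link0 fixed
link1: (2,0,0)
link2: (3,0,0)
link3: (4,0,0)
C 3-0 [J2]: (4,0,1)
R 2-0 [J1]: (4,1,1)
link4: (5,1,1)
R 4-2 [J1]: (5,2,1)
link5: (6,2,1)
P 5-1 [J1]: (6,3,1)
R 5-2 [J1]: (6,4,1)
link6: (7,4,1)
C 1-0 [J2]: (7,4,2)
R 6-4 [J1]: (7,5,2)
link7: (8,5,2)
PS 7-5 [J2]: (8,5,3)
link8: (9,5,3)
R 0-8 [J1]: (9,6,3)
P 3-8 [J1]: (9,7,3)
R 4-7 [J1]: (9,8,3)
link9: (10,8,3)
PS 1-9 [J2]: (10,8,4)
Grübler: 3·9 − 2·8 − 4 = 7

M = 7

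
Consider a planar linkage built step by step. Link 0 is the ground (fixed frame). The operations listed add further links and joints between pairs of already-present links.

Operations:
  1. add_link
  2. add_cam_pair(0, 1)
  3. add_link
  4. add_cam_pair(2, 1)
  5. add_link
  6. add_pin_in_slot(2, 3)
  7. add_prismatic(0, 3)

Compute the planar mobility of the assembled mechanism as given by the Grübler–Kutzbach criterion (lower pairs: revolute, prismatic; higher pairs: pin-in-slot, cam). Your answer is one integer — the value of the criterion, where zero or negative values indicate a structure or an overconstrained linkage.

(L,J1,J2)=(1,0,0); link0 fixed
link1: (2,0,0)
C 0-1 [J2]: (2,0,1)
link2: (3,0,1)
C 2-1 [J2]: (3,0,2)
link3: (4,0,2)
PS 2-3 [J2]: (4,0,3)
P 0-3 [J1]: (4,1,3)
Grübler: 3·3 − 2·1 − 3 = 4

M = 4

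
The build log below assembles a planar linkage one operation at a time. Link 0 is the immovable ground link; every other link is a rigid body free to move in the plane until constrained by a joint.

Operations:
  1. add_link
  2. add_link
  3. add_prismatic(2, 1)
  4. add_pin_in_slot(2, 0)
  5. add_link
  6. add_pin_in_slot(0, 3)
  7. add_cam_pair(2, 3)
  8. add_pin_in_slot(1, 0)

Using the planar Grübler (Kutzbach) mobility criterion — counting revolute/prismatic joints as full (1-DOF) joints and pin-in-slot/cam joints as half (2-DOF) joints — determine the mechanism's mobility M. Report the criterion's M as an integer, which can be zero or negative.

(L,J1,J2)=(1,0,0); link0 fixed
link1: (2,0,0)
link2: (3,0,0)
P 2-1 [J1]: (3,1,0)
PS 2-0 [J2]: (3,1,1)
link3: (4,1,1)
PS 0-3 [J2]: (4,1,2)
C 2-3 [J2]: (4,1,3)
PS 1-0 [J2]: (4,1,4)
Grübler: 3·3 − 2·1 − 4 = 3

M = 3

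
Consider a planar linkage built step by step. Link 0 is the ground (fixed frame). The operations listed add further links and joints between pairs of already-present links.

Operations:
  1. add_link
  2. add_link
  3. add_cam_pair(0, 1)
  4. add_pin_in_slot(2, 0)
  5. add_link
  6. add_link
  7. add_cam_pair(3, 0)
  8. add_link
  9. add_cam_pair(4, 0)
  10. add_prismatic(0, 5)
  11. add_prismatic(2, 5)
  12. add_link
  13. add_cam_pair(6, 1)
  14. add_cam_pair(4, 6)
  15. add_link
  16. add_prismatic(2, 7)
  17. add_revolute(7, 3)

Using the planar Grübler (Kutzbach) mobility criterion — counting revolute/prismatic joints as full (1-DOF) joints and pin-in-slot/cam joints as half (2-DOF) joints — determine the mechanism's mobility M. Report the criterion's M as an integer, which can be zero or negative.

L=1 J1=0 J2=0
add link → L=2 J1=0 J2=0
add link → L=3 J1=0 J2=0
C@0,1 dof=2 J2 → L=3 J1=0 J2=1
PS@2,0 dof=2 J2 → L=3 J1=0 J2=2
add link → L=4 J1=0 J2=2
add link → L=5 J1=0 J2=2
C@3,0 dof=2 J2 → L=5 J1=0 J2=3
add link → L=6 J1=0 J2=3
C@4,0 dof=2 J2 → L=6 J1=0 J2=4
P@0,5 dof=1 J1 → L=6 J1=1 J2=4
P@2,5 dof=1 J1 → L=6 J1=2 J2=4
add link → L=7 J1=2 J2=4
C@6,1 dof=2 J2 → L=7 J1=2 J2=5
C@4,6 dof=2 J2 → L=7 J1=2 J2=6
add link → L=8 J1=2 J2=6
P@2,7 dof=1 J1 → L=8 J1=3 J2=6
R@7,3 dof=1 J1 → L=8 J1=4 J2=6
M=3(L−1)−2J1−J2=3·7−2·4−6=7

M = 7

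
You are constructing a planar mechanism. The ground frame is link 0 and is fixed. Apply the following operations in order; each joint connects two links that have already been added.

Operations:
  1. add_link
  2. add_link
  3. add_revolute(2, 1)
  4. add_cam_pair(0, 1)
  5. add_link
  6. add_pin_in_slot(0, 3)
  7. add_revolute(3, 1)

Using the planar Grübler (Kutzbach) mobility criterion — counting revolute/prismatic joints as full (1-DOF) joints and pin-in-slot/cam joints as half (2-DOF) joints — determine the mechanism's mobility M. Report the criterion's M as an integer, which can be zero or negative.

L=1 J1=0 J2=0
add link → L=2 J1=0 J2=0
add link → L=3 J1=0 J2=0
R@2,1 dof=1 J1 → L=3 J1=1 J2=0
C@0,1 dof=2 J2 → L=3 J1=1 J2=1
add link → L=4 J1=1 J2=1
PS@0,3 dof=2 J2 → L=4 J1=1 J2=2
R@3,1 dof=1 J1 → L=4 J1=2 J2=2
M=3(L−1)−2J1−J2=3·3−2·2−2=3

M = 3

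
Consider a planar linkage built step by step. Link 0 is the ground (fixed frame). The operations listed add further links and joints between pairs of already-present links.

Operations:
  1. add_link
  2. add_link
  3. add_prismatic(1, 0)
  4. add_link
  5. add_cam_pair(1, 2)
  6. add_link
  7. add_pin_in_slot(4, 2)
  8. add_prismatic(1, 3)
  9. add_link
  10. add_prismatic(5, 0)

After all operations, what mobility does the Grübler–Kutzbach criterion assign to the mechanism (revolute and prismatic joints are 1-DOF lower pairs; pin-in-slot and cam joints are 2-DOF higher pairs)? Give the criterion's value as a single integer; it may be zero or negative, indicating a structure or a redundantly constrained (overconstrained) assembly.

M = 7

[1;0;0] (link 0 is ground)
L+ [2;0;0]
L+ [3;0;0]
P(1,0)∈J1 [3;1;0]
L+ [4;1;0]
C(1,2)∈J2 [4;1;1]
L+ [5;1;1]
PS(4,2)∈J2 [5;1;2]
P(1,3)∈J1 [5;2;2]
L+ [6;2;2]
P(5,0)∈J1 [6;3;2]
mobility = 15 − 6 − 2 = 7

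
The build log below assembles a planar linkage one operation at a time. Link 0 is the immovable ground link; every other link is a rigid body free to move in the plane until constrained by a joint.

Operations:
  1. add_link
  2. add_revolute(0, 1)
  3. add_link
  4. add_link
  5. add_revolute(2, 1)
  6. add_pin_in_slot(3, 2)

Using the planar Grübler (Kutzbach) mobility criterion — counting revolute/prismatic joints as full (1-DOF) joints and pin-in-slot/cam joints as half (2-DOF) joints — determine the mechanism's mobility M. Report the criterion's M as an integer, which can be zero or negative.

L=1 J1=0 J2=0
add link → L=2 J1=0 J2=0
R@0,1 dof=1 J1 → L=2 J1=1 J2=0
add link → L=3 J1=1 J2=0
add link → L=4 J1=1 J2=0
R@2,1 dof=1 J1 → L=4 J1=2 J2=0
PS@3,2 dof=2 J2 → L=4 J1=2 J2=1
M=3(L−1)−2J1−J2=3·3−2·2−1=4

M = 4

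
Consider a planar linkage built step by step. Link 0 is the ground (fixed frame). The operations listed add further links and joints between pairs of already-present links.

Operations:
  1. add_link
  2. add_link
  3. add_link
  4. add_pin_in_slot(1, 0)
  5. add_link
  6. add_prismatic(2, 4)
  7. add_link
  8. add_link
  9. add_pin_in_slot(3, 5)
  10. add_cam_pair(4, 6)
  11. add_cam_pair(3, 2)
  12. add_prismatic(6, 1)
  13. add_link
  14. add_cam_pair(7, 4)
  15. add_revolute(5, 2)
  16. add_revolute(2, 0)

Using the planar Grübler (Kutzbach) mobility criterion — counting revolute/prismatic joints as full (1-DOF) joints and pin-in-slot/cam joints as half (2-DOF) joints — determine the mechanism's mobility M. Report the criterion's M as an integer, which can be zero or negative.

M = 8

L=1 J1=0 J2=0
add link → L=2 J1=0 J2=0
add link → L=3 J1=0 J2=0
add link → L=4 J1=0 J2=0
PS@1,0 dof=2 J2 → L=4 J1=0 J2=1
add link → L=5 J1=0 J2=1
P@2,4 dof=1 J1 → L=5 J1=1 J2=1
add link → L=6 J1=1 J2=1
add link → L=7 J1=1 J2=1
PS@3,5 dof=2 J2 → L=7 J1=1 J2=2
C@4,6 dof=2 J2 → L=7 J1=1 J2=3
C@3,2 dof=2 J2 → L=7 J1=1 J2=4
P@6,1 dof=1 J1 → L=7 J1=2 J2=4
add link → L=8 J1=2 J2=4
C@7,4 dof=2 J2 → L=8 J1=2 J2=5
R@5,2 dof=1 J1 → L=8 J1=3 J2=5
R@2,0 dof=1 J1 → L=8 J1=4 J2=5
M=3(L−1)−2J1−J2=3·7−2·4−5=8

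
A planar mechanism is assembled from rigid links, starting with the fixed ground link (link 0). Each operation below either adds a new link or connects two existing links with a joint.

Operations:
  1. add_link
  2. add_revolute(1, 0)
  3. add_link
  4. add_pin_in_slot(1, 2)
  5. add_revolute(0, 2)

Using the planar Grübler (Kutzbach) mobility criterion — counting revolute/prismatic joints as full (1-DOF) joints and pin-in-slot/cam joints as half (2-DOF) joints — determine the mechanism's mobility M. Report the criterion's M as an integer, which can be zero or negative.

L=1 J1=0 J2=0
add link → L=2 J1=0 J2=0
R@1,0 dof=1 J1 → L=2 J1=1 J2=0
add link → L=3 J1=1 J2=0
PS@1,2 dof=2 J2 → L=3 J1=1 J2=1
R@0,2 dof=1 J1 → L=3 J1=2 J2=1
M=3(L−1)−2J1−J2=3·2−2·2−1=1

M = 1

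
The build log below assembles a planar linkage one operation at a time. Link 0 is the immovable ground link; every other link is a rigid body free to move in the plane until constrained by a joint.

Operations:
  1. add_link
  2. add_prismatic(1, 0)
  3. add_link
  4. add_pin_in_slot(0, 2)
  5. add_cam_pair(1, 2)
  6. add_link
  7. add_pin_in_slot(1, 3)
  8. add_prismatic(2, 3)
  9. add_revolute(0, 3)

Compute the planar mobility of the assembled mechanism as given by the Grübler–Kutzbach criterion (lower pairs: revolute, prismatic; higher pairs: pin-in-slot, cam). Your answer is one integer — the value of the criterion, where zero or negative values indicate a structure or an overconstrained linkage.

M = 0

ground; <1,0,0>
#1 <2,0,0>
P:1↔0 J1 <2,1,0>
#2 <3,1,0>
PS:0↔2 J2 <3,1,1>
C:1↔2 J2 <3,1,2>
#3 <4,1,2>
PS:1↔3 J2 <4,1,3>
P:2↔3 J1 <4,2,3>
R:0↔3 J1 <4,3,3>
3×3 − 2×3 − 1×3 = 0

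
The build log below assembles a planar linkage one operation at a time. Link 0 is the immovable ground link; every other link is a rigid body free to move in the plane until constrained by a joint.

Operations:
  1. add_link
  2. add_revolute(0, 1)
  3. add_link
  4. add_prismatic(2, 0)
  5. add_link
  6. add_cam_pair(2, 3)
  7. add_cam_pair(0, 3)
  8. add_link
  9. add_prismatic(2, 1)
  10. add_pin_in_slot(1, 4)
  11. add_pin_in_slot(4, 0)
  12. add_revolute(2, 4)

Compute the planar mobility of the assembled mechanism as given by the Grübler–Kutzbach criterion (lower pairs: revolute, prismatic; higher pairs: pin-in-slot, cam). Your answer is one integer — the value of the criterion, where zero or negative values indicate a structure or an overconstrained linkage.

(L,J1,J2)=(1,0,0); link0 fixed
link1: (2,0,0)
R 0-1 [J1]: (2,1,0)
link2: (3,1,0)
P 2-0 [J1]: (3,2,0)
link3: (4,2,0)
C 2-3 [J2]: (4,2,1)
C 0-3 [J2]: (4,2,2)
link4: (5,2,2)
P 2-1 [J1]: (5,3,2)
PS 1-4 [J2]: (5,3,3)
PS 4-0 [J2]: (5,3,4)
R 2-4 [J1]: (5,4,4)
Grübler: 3·4 − 2·4 − 4 = 0

M = 0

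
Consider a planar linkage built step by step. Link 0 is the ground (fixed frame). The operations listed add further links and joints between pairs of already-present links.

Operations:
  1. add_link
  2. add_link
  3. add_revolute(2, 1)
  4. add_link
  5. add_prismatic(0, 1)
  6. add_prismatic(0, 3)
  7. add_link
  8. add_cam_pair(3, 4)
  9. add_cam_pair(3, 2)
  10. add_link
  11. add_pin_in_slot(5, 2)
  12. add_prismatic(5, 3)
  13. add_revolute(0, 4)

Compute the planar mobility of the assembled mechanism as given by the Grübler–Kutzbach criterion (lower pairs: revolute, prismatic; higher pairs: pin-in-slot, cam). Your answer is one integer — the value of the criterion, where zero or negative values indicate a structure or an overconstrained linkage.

M = 2

[1;0;0] (link 0 is ground)
L+ [2;0;0]
L+ [3;0;0]
R(2,1)∈J1 [3;1;0]
L+ [4;1;0]
P(0,1)∈J1 [4;2;0]
P(0,3)∈J1 [4;3;0]
L+ [5;3;0]
C(3,4)∈J2 [5;3;1]
C(3,2)∈J2 [5;3;2]
L+ [6;3;2]
PS(5,2)∈J2 [6;3;3]
P(5,3)∈J1 [6;4;3]
R(0,4)∈J1 [6;5;3]
mobility = 15 − 10 − 3 = 2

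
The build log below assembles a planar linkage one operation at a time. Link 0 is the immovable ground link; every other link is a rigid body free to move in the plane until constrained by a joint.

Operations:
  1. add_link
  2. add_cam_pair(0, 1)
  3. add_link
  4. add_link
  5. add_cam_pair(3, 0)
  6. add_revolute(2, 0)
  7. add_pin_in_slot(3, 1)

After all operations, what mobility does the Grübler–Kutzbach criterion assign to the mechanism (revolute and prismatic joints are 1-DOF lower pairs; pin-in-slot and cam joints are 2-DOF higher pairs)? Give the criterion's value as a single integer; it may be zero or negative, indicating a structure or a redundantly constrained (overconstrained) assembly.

M = 4

link 0 = ground. State L|J1|J2 = 1|0|0
+link1  2|0|0
C(0,1) f=2→J2  2|0|1
+link2  3|0|1
+link3  4|0|1
C(3,0) f=2→J2  4|0|2
R(2,0) f=1→J1  4|1|2
PS(3,1) f=2→J2  4|1|3
M = 3(4−1)−2·1−3 = 9−2−3 = 4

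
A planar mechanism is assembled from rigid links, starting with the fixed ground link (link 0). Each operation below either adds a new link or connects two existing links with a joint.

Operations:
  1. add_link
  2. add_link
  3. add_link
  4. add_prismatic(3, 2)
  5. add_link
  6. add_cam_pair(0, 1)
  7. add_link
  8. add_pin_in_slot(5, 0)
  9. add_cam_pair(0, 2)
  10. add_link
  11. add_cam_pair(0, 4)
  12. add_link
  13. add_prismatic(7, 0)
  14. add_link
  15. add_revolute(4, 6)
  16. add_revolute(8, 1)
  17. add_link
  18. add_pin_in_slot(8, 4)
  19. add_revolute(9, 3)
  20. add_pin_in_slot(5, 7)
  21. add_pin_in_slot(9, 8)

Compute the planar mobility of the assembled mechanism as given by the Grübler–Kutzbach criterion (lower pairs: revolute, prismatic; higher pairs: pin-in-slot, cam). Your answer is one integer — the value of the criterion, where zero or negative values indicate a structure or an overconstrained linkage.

M = 10

L=1 J1=0 J2=0
add link → L=2 J1=0 J2=0
add link → L=3 J1=0 J2=0
add link → L=4 J1=0 J2=0
P@3,2 dof=1 J1 → L=4 J1=1 J2=0
add link → L=5 J1=1 J2=0
C@0,1 dof=2 J2 → L=5 J1=1 J2=1
add link → L=6 J1=1 J2=1
PS@5,0 dof=2 J2 → L=6 J1=1 J2=2
C@0,2 dof=2 J2 → L=6 J1=1 J2=3
add link → L=7 J1=1 J2=3
C@0,4 dof=2 J2 → L=7 J1=1 J2=4
add link → L=8 J1=1 J2=4
P@7,0 dof=1 J1 → L=8 J1=2 J2=4
add link → L=9 J1=2 J2=4
R@4,6 dof=1 J1 → L=9 J1=3 J2=4
R@8,1 dof=1 J1 → L=9 J1=4 J2=4
add link → L=10 J1=4 J2=4
PS@8,4 dof=2 J2 → L=10 J1=4 J2=5
R@9,3 dof=1 J1 → L=10 J1=5 J2=5
PS@5,7 dof=2 J2 → L=10 J1=5 J2=6
PS@9,8 dof=2 J2 → L=10 J1=5 J2=7
M=3(L−1)−2J1−J2=3·9−2·5−7=10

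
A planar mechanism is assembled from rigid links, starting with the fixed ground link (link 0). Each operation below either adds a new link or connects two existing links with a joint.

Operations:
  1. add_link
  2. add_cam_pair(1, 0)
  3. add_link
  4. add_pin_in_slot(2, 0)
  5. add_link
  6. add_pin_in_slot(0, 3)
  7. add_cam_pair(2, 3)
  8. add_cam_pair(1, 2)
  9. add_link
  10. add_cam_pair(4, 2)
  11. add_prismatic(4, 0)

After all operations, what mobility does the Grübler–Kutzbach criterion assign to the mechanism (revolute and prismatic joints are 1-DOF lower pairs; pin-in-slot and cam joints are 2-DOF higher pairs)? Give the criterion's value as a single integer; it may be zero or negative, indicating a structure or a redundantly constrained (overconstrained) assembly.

M = 4

[1;0;0] (link 0 is ground)
L+ [2;0;0]
C(1,0)∈J2 [2;0;1]
L+ [3;0;1]
PS(2,0)∈J2 [3;0;2]
L+ [4;0;2]
PS(0,3)∈J2 [4;0;3]
C(2,3)∈J2 [4;0;4]
C(1,2)∈J2 [4;0;5]
L+ [5;0;5]
C(4,2)∈J2 [5;0;6]
P(4,0)∈J1 [5;1;6]
mobility = 12 − 2 − 6 = 4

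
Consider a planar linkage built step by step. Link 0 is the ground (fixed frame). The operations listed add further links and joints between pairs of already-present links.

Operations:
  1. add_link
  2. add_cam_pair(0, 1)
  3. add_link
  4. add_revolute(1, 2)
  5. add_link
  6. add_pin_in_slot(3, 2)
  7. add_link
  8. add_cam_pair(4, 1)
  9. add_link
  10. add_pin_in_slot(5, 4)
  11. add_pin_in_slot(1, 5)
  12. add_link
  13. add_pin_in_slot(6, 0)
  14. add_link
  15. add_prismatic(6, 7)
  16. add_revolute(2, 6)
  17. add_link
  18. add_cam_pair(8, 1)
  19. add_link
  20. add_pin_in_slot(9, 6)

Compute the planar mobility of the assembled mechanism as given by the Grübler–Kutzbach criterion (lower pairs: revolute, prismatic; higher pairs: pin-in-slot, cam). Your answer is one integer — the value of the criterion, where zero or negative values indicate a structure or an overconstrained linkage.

M = 13

[1;0;0] (link 0 is ground)
L+ [2;0;0]
C(0,1)∈J2 [2;0;1]
L+ [3;0;1]
R(1,2)∈J1 [3;1;1]
L+ [4;1;1]
PS(3,2)∈J2 [4;1;2]
L+ [5;1;2]
C(4,1)∈J2 [5;1;3]
L+ [6;1;3]
PS(5,4)∈J2 [6;1;4]
PS(1,5)∈J2 [6;1;5]
L+ [7;1;5]
PS(6,0)∈J2 [7;1;6]
L+ [8;1;6]
P(6,7)∈J1 [8;2;6]
R(2,6)∈J1 [8;3;6]
L+ [9;3;6]
C(8,1)∈J2 [9;3;7]
L+ [10;3;7]
PS(9,6)∈J2 [10;3;8]
mobility = 27 − 6 − 8 = 13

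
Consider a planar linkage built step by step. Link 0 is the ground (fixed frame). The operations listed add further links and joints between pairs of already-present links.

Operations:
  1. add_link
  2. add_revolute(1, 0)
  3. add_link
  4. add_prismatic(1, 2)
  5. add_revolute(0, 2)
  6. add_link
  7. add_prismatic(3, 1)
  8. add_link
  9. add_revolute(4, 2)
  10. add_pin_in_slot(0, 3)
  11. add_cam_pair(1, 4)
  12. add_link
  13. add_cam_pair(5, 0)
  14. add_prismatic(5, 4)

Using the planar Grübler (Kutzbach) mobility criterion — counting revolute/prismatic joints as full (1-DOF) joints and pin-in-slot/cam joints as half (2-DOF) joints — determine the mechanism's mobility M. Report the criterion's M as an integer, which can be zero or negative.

link 0 = ground. State L|J1|J2 = 1|0|0
+link1  2|0|0
R(1,0) f=1→J1  2|1|0
+link2  3|1|0
P(1,2) f=1→J1  3|2|0
R(0,2) f=1→J1  3|3|0
+link3  4|3|0
P(3,1) f=1→J1  4|4|0
+link4  5|4|0
R(4,2) f=1→J1  5|5|0
PS(0,3) f=2→J2  5|5|1
C(1,4) f=2→J2  5|5|2
+link5  6|5|2
C(5,0) f=2→J2  6|5|3
P(5,4) f=1→J1  6|6|3
M = 3(6−1)−2·6−3 = 15−12−3 = 0

M = 0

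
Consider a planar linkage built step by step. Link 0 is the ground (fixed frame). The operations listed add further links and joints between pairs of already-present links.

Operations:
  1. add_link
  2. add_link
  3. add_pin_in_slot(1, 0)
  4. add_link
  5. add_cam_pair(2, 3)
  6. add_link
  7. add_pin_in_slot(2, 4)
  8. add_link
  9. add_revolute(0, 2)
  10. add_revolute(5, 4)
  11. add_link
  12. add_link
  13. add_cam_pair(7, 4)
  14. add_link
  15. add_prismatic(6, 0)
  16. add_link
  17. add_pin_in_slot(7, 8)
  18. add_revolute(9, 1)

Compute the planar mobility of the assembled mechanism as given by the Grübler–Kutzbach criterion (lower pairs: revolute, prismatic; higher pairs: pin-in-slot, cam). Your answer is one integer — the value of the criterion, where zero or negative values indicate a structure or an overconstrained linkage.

link 0 = ground. State L|J1|J2 = 1|0|0
+link1  2|0|0
+link2  3|0|0
PS(1,0) f=2→J2  3|0|1
+link3  4|0|1
C(2,3) f=2→J2  4|0|2
+link4  5|0|2
PS(2,4) f=2→J2  5|0|3
+link5  6|0|3
R(0,2) f=1→J1  6|1|3
R(5,4) f=1→J1  6|2|3
+link6  7|2|3
+link7  8|2|3
C(7,4) f=2→J2  8|2|4
+link8  9|2|4
P(6,0) f=1→J1  9|3|4
+link9  10|3|4
PS(7,8) f=2→J2  10|3|5
R(9,1) f=1→J1  10|4|5
M = 3(10−1)−2·4−5 = 27−8−5 = 14

M = 14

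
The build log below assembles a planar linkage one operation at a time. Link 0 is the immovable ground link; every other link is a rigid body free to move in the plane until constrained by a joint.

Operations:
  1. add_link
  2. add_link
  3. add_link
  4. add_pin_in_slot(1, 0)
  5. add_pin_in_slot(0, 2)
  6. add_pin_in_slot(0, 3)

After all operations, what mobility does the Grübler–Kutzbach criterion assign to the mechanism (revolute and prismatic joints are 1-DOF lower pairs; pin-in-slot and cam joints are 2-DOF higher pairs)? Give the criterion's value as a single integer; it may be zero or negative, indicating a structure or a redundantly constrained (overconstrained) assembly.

M = 6

(L,J1,J2)=(1,0,0); link0 fixed
link1: (2,0,0)
link2: (3,0,0)
link3: (4,0,0)
PS 1-0 [J2]: (4,0,1)
PS 0-2 [J2]: (4,0,2)
PS 0-3 [J2]: (4,0,3)
Grübler: 3·3 − 2·0 − 3 = 6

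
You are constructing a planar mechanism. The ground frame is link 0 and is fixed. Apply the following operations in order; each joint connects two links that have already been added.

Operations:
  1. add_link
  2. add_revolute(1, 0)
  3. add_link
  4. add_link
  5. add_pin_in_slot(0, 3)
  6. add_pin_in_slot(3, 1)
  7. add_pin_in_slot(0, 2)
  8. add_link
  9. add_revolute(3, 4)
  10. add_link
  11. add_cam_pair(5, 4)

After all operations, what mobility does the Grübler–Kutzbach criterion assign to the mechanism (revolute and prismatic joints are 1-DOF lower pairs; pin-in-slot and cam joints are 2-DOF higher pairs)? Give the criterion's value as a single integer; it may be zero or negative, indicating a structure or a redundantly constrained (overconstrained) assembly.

M = 7

L=1 J1=0 J2=0
add link → L=2 J1=0 J2=0
R@1,0 dof=1 J1 → L=2 J1=1 J2=0
add link → L=3 J1=1 J2=0
add link → L=4 J1=1 J2=0
PS@0,3 dof=2 J2 → L=4 J1=1 J2=1
PS@3,1 dof=2 J2 → L=4 J1=1 J2=2
PS@0,2 dof=2 J2 → L=4 J1=1 J2=3
add link → L=5 J1=1 J2=3
R@3,4 dof=1 J1 → L=5 J1=2 J2=3
add link → L=6 J1=2 J2=3
C@5,4 dof=2 J2 → L=6 J1=2 J2=4
M=3(L−1)−2J1−J2=3·5−2·2−4=7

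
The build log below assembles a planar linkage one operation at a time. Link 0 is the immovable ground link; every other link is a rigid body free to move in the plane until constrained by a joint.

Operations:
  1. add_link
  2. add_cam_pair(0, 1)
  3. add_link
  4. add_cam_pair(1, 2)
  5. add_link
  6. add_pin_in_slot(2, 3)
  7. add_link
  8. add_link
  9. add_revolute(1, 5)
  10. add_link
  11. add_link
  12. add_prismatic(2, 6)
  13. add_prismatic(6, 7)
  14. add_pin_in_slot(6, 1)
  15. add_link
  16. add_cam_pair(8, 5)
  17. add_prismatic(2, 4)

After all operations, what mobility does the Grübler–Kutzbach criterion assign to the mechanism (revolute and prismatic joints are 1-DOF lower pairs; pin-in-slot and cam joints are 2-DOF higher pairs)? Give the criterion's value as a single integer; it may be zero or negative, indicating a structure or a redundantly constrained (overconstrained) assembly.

ground; <1,0,0>
#1 <2,0,0>
C:0↔1 J2 <2,0,1>
#2 <3,0,1>
C:1↔2 J2 <3,0,2>
#3 <4,0,2>
PS:2↔3 J2 <4,0,3>
#4 <5,0,3>
#5 <6,0,3>
R:1↔5 J1 <6,1,3>
#6 <7,1,3>
#7 <8,1,3>
P:2↔6 J1 <8,2,3>
P:6↔7 J1 <8,3,3>
PS:6↔1 J2 <8,3,4>
#8 <9,3,4>
C:8↔5 J2 <9,3,5>
P:2↔4 J1 <9,4,5>
3×8 − 2×4 − 1×5 = 11

M = 11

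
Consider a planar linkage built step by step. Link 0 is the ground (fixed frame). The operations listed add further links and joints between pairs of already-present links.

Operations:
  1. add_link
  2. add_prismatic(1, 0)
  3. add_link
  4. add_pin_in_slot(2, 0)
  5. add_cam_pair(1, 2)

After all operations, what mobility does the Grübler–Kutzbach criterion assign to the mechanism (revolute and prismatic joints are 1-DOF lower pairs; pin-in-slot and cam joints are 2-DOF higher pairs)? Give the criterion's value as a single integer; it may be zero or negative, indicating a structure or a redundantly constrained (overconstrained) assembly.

M = 2

ground; <1,0,0>
#1 <2,0,0>
P:1↔0 J1 <2,1,0>
#2 <3,1,0>
PS:2↔0 J2 <3,1,1>
C:1↔2 J2 <3,1,2>
3×2 − 2×1 − 1×2 = 2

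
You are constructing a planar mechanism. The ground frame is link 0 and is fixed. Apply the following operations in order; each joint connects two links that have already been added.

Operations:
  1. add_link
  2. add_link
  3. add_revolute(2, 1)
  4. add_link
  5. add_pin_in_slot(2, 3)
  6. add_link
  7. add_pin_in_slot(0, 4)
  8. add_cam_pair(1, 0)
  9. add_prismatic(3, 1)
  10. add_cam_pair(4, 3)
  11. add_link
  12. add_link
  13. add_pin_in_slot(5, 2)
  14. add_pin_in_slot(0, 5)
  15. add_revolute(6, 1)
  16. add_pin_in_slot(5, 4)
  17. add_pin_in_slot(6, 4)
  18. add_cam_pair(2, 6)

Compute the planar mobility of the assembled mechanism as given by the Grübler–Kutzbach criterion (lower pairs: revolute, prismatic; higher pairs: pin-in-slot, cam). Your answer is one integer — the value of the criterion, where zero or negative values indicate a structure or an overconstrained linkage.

(L,J1,J2)=(1,0,0); link0 fixed
link1: (2,0,0)
link2: (3,0,0)
R 2-1 [J1]: (3,1,0)
link3: (4,1,0)
PS 2-3 [J2]: (4,1,1)
link4: (5,1,1)
PS 0-4 [J2]: (5,1,2)
C 1-0 [J2]: (5,1,3)
P 3-1 [J1]: (5,2,3)
C 4-3 [J2]: (5,2,4)
link5: (6,2,4)
link6: (7,2,4)
PS 5-2 [J2]: (7,2,5)
PS 0-5 [J2]: (7,2,6)
R 6-1 [J1]: (7,3,6)
PS 5-4 [J2]: (7,3,7)
PS 6-4 [J2]: (7,3,8)
C 2-6 [J2]: (7,3,9)
Grübler: 3·6 − 2·3 − 9 = 3

M = 3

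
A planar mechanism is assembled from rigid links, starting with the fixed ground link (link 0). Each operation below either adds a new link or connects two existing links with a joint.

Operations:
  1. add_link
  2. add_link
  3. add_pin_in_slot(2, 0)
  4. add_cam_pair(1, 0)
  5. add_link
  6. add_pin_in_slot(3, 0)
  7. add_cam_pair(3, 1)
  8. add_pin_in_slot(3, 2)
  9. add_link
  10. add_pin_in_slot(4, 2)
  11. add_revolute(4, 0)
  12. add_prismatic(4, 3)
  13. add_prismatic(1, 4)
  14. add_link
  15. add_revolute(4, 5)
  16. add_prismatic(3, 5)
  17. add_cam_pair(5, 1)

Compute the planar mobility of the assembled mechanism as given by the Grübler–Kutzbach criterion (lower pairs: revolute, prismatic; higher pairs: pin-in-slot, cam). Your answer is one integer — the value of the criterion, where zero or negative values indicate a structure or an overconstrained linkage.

M = -2

L=1 J1=0 J2=0
add link → L=2 J1=0 J2=0
add link → L=3 J1=0 J2=0
PS@2,0 dof=2 J2 → L=3 J1=0 J2=1
C@1,0 dof=2 J2 → L=3 J1=0 J2=2
add link → L=4 J1=0 J2=2
PS@3,0 dof=2 J2 → L=4 J1=0 J2=3
C@3,1 dof=2 J2 → L=4 J1=0 J2=4
PS@3,2 dof=2 J2 → L=4 J1=0 J2=5
add link → L=5 J1=0 J2=5
PS@4,2 dof=2 J2 → L=5 J1=0 J2=6
R@4,0 dof=1 J1 → L=5 J1=1 J2=6
P@4,3 dof=1 J1 → L=5 J1=2 J2=6
P@1,4 dof=1 J1 → L=5 J1=3 J2=6
add link → L=6 J1=3 J2=6
R@4,5 dof=1 J1 → L=6 J1=4 J2=6
P@3,5 dof=1 J1 → L=6 J1=5 J2=6
C@5,1 dof=2 J2 → L=6 J1=5 J2=7
M=3(L−1)−2J1−J2=3·5−2·5−7=-2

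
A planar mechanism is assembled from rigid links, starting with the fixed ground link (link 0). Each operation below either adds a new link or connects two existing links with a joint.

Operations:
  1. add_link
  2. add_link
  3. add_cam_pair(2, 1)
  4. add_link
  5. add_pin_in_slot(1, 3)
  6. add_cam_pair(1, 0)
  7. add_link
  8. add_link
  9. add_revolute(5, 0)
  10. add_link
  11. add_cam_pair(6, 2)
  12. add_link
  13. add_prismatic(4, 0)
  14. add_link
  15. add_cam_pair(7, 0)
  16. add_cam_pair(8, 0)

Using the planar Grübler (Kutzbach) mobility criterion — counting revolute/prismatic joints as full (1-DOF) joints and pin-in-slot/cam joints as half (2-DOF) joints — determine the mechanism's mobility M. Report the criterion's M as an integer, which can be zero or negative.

M = 14

link 0 = ground. State L|J1|J2 = 1|0|0
+link1  2|0|0
+link2  3|0|0
C(2,1) f=2→J2  3|0|1
+link3  4|0|1
PS(1,3) f=2→J2  4|0|2
C(1,0) f=2→J2  4|0|3
+link4  5|0|3
+link5  6|0|3
R(5,0) f=1→J1  6|1|3
+link6  7|1|3
C(6,2) f=2→J2  7|1|4
+link7  8|1|4
P(4,0) f=1→J1  8|2|4
+link8  9|2|4
C(7,0) f=2→J2  9|2|5
C(8,0) f=2→J2  9|2|6
M = 3(9−1)−2·2−6 = 24−4−6 = 14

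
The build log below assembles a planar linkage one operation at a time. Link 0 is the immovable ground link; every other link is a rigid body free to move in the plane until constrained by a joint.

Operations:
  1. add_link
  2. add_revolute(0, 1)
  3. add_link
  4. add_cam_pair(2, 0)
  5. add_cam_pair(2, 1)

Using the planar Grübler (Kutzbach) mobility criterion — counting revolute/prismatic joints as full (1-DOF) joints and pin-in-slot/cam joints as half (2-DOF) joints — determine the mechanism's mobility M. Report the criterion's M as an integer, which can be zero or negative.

ground; <1,0,0>
#1 <2,0,0>
R:0↔1 J1 <2,1,0>
#2 <3,1,0>
C:2↔0 J2 <3,1,1>
C:2↔1 J2 <3,1,2>
3×2 − 2×1 − 1×2 = 2

M = 2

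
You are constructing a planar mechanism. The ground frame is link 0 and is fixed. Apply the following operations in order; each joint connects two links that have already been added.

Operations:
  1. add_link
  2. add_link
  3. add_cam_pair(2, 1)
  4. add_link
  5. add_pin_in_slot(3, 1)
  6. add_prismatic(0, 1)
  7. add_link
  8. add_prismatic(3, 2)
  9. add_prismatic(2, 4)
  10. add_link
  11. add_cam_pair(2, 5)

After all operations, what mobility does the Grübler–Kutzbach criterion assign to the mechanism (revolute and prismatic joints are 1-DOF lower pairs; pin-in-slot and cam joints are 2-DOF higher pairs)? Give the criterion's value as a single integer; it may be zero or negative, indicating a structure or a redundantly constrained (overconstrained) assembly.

L=1 J1=0 J2=0
add link → L=2 J1=0 J2=0
add link → L=3 J1=0 J2=0
C@2,1 dof=2 J2 → L=3 J1=0 J2=1
add link → L=4 J1=0 J2=1
PS@3,1 dof=2 J2 → L=4 J1=0 J2=2
P@0,1 dof=1 J1 → L=4 J1=1 J2=2
add link → L=5 J1=1 J2=2
P@3,2 dof=1 J1 → L=5 J1=2 J2=2
P@2,4 dof=1 J1 → L=5 J1=3 J2=2
add link → L=6 J1=3 J2=2
C@2,5 dof=2 J2 → L=6 J1=3 J2=3
M=3(L−1)−2J1−J2=3·5−2·3−3=6

M = 6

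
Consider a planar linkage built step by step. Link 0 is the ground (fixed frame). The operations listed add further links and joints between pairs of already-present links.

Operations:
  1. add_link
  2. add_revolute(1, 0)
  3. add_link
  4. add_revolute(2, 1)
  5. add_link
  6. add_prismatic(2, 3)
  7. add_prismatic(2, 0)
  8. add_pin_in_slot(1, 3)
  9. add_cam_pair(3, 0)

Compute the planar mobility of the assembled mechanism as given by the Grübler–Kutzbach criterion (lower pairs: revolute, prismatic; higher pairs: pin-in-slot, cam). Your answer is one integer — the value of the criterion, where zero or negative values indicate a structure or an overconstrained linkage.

M = -1

[1;0;0] (link 0 is ground)
L+ [2;0;0]
R(1,0)∈J1 [2;1;0]
L+ [3;1;0]
R(2,1)∈J1 [3;2;0]
L+ [4;2;0]
P(2,3)∈J1 [4;3;0]
P(2,0)∈J1 [4;4;0]
PS(1,3)∈J2 [4;4;1]
C(3,0)∈J2 [4;4;2]
mobility = 9 − 8 − 2 = -1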